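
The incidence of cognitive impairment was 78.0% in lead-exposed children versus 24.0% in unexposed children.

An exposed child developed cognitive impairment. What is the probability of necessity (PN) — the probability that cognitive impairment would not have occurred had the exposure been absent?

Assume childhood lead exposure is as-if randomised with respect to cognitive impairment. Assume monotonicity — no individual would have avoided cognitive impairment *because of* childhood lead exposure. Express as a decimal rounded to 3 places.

p₁ = 0.78, p₀ = 0.24.
Under exogeneity and monotonicity, PN = (p₁ − p₀) / p₁.
PN = (0.78 − 0.24) / 0.78 = 0.54 / 0.78 ≈ 0.6923

PN ≈ 0.692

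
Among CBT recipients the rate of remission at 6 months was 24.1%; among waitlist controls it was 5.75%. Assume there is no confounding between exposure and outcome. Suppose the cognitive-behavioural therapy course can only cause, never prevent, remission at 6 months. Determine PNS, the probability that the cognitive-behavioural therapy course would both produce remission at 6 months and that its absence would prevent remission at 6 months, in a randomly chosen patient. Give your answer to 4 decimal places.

PNS ≈ 0.1835

p₁ = 0.241, p₀ = 0.0575.
Under exogeneity and monotonicity, PNS = p₁ − p₀.
PNS = 0.241 − 0.0575 = 0.1835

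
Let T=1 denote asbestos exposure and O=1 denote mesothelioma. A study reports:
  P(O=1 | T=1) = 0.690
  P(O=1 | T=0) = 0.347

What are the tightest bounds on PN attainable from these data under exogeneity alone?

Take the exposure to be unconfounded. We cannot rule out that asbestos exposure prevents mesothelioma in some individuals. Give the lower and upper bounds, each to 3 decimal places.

0.497 ≤ PN ≤ 0.946

Let p₁ = 0.69, p₀ = 0.347.
Under exogeneity alone the bounds on PN are max{0,(p₁−p₀)/p₁} ≤ PN ≤ min{1,(1−p₀)/p₁}.
  lower = (p₁ − p₀)/p₁ = 0.343 / 0.69 ≈ 0.4971
  upper = min{1, (1 − p₀)/p₁} = 0.653 / 0.69 ≈ 0.9464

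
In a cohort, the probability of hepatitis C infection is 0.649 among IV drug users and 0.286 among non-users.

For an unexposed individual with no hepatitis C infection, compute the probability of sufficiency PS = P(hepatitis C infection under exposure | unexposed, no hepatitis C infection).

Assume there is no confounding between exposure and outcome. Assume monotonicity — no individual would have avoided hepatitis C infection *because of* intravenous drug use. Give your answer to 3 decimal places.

PS ≈ 0.508

Let p₁ = 0.649, p₀ = 0.286.
Under exogeneity and monotonicity, PS = (p₁ − p₀) / (1 − p₀).
PS = (0.649 − 0.286) / (1 − 0.286) = 0.363 / 0.714 ≈ 0.5084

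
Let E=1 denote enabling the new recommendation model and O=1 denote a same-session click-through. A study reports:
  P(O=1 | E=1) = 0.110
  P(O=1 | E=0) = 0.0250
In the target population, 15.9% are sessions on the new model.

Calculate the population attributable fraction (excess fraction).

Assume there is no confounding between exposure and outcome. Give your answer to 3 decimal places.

Let p₁ = 0.11, p₀ = 0.025.
Overall risk P(Y=1) = π·p₁ + (1−π)·p₀ = 0.159×0.11 + 0.841×0.025 = 0.038515.
Under exogeneity, PAF = [P(Y=1) − p₀] / P(Y=1).
PAF = (0.038515 − 0.025) / 0.038515 ≈ 0.3509

PAF ≈ 0.351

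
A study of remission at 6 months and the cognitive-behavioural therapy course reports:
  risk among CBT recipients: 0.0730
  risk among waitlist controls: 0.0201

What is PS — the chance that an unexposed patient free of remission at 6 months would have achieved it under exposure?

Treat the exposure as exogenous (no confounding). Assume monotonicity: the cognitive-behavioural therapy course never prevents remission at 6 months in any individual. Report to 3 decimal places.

PS ≈ 0.054

Let p₁ = 0.073, p₀ = 0.0201.
Under exogeneity and monotonicity, PS = (p₁ − p₀) / (1 − p₀).
PS = (0.073 − 0.0201) / (1 − 0.0201) = 0.0529 / 0.9799 ≈ 0.0540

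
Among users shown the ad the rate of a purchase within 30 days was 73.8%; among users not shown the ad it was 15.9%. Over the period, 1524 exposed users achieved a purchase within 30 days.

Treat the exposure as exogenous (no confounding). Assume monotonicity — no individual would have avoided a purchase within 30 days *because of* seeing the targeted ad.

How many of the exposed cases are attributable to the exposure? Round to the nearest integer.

p₁ = 0.738, p₀ = 0.159.
PN = (p₁ − p₀)/p₁ = (0.738 − 0.159) / 0.738 ≈ 0.78455.
Attributable cases ≈ PN × (exposed cases) = 0.78455 × 1524 ≈ 1195.66.

about 1196 cases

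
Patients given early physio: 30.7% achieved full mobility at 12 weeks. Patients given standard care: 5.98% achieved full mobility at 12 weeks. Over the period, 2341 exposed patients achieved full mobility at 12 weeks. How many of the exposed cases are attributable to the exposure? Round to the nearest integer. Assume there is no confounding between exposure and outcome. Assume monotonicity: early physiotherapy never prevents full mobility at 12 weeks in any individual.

about 1885 cases

p₁ = 0.307, p₀ = 0.0598.
PN = (p₁ − p₀)/p₁ = (0.307 − 0.0598) / 0.307 ≈ 0.80521.
Attributable cases ≈ PN × (exposed cases) = 0.80521 × 2341 ≈ 1885.00.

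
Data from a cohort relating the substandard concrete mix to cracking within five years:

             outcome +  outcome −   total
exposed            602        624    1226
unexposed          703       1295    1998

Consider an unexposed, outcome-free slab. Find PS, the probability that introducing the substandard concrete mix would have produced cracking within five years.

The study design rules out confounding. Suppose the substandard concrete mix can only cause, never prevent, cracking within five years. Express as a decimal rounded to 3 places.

p₁ = P(outcome | exposed) = 602/1226 = 0.49103
p₀ = P(outcome | unexposed) = 703/1998 = 0.35185
Under exogeneity and monotonicity, PS = (p₁ − p₀)/(1 − p₀).
PS = (0.49103 − 0.35185) / 0.64815 ≈ 0.2147

PS ≈ 0.215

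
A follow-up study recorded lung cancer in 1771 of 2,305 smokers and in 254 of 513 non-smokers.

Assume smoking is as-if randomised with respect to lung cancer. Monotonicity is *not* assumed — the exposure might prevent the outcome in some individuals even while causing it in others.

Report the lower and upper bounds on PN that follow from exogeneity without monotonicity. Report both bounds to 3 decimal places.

0.356 ≤ PN ≤ 0.657

p₁ = P(outcome | exposed) = 1771/2305 = 0.76833
p₀ = P(outcome | unexposed) = 254/513 = 0.49513
Under exogeneity alone the bounds on PN are max{0,(p₁−p₀)/p₁} ≤ PN ≤ min{1,(1−p₀)/p₁}.
  lower = (p₁ − p₀)/p₁ = 0.2732 / 0.76833 ≈ 0.3556
  upper = min{1, (1 − p₀)/p₁} = 0.50487 / 0.76833 ≈ 0.6571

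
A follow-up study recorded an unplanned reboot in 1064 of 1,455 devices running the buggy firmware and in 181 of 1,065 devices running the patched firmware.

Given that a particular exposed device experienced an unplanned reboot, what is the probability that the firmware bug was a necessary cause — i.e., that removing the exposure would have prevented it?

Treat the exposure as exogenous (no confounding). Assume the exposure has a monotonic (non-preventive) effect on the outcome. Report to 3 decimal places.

p₁ = P(outcome | exposed) = 1064/1455 = 0.73127
p₀ = P(outcome | unexposed) = 181/1065 = 0.16995
Under exogeneity and monotonicity, PN = (p₁ − p₀) / p₁.
PN = (0.73127 − 0.16995) / 0.73127 = 0.56132 / 0.73127 ≈ 0.7676

PN ≈ 0.768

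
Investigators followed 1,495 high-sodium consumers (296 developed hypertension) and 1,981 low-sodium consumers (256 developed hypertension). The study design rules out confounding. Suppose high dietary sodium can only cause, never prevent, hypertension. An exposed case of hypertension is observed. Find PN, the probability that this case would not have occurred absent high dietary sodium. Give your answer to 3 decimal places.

PN ≈ 0.347

p₁ = P(outcome | exposed) = 296/1495 = 0.19799
p₀ = P(outcome | unexposed) = 256/1981 = 0.12923
Under exogeneity and monotonicity, PN = (p₁ − p₀) / p₁.
PN = (0.19799 − 0.12923) / 0.19799 = 0.068766 / 0.19799 ≈ 0.3473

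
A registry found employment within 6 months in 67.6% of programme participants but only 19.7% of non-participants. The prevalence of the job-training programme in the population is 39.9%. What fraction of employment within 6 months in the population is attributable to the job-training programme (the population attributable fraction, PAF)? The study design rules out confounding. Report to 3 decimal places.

PAF ≈ 0.492

p₁ = 0.676, p₀ = 0.197.
Overall risk P(Y=1) = π·p₁ + (1−π)·p₀ = 0.399×0.676 + 0.601×0.197 = 0.38812.
Under exogeneity, PAF = [P(Y=1) − p₀] / P(Y=1).
PAF = (0.38812 − 0.197) / 0.38812 ≈ 0.4924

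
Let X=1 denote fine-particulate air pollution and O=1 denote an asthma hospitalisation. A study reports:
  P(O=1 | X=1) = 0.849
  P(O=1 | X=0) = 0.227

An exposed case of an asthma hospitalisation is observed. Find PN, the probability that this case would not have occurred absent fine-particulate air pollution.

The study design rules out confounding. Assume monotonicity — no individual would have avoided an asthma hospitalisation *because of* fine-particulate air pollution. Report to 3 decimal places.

PN ≈ 0.733

Let p₁ = 0.849, p₀ = 0.227.
Under exogeneity and monotonicity, PN = (p₁ − p₀) / p₁.
PN = (0.849 − 0.227) / 0.849 = 0.622 / 0.849 ≈ 0.7326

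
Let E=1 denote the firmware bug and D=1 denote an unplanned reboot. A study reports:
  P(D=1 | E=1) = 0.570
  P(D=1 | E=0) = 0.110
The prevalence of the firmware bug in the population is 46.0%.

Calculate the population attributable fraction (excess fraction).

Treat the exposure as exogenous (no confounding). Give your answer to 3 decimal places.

PAF ≈ 0.658

Let p₁ = 0.57, p₀ = 0.11.
Overall risk P(Y=1) = π·p₁ + (1−π)·p₀ = 0.46×0.57 + 0.54×0.11 = 0.3216.
Under exogeneity, PAF = [P(Y=1) − p₀] / P(Y=1).
PAF = (0.3216 − 0.11) / 0.3216 ≈ 0.6580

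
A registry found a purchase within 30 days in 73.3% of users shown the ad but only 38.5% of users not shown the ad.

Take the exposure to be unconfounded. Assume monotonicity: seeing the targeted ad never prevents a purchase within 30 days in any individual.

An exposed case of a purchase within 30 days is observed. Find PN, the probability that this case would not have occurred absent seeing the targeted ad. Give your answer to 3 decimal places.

p₁ = 0.733, p₀ = 0.385.
Under exogeneity and monotonicity, PN = (p₁ − p₀) / p₁.
PN = (0.733 − 0.385) / 0.733 = 0.348 / 0.733 ≈ 0.4748

PN ≈ 0.475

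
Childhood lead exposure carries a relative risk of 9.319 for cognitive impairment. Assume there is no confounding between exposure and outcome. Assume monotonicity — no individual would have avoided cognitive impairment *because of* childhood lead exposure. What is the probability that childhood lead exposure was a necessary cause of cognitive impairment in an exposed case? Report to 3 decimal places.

PN ≈ 0.893

Under exogeneity and monotonicity, PN = (RR − 1) / RR = 1 − 1/RR.
PN = (9.319 − 1) / 9.319 = 8.319 / 9.319 ≈ 0.8927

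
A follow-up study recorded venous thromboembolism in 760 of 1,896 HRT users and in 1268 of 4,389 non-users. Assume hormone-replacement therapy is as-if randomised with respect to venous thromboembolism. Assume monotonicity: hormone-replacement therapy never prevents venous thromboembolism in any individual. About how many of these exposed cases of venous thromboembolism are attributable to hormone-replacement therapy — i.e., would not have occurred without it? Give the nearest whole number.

p₁ = P(outcome | exposed) = 760/1896 = 0.40084
p₀ = P(outcome | unexposed) = 1268/4389 = 0.2889
PN = (p₁ − p₀)/p₁ = (0.40084 − 0.2889) / 0.40084 ≈ 0.27926.
Attributable cases ≈ PN × (exposed cases) = 0.27926 × 760 ≈ 212.24.

about 212 cases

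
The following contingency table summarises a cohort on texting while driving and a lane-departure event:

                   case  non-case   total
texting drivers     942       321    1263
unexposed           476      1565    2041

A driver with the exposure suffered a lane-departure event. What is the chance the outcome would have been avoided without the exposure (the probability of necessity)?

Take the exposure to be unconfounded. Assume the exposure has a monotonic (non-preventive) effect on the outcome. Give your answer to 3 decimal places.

PN ≈ 0.687

p₁ = P(outcome | exposed) = 942/1263 = 0.74584
p₀ = P(outcome | unexposed) = 476/2041 = 0.23322
Under exogeneity and monotonicity, PN = (p₁ − p₀)/p₁.
PN = (0.74584 − 0.23322) / 0.74584 ≈ 0.6873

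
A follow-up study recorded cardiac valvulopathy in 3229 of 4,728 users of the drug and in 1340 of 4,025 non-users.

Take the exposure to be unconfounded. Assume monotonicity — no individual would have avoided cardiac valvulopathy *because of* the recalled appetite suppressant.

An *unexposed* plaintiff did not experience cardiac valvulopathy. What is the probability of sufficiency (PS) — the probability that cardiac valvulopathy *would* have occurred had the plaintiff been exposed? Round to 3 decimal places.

p₁ = P(outcome | exposed) = 3229/4728 = 0.68295
p₀ = P(outcome | unexposed) = 1340/4025 = 0.33292
Under exogeneity and monotonicity, PS = (p₁ − p₀) / (1 − p₀).
PS = (0.68295 − 0.33292) / (1 − 0.33292) = 0.35003 / 0.66708 ≈ 0.5247

PS ≈ 0.525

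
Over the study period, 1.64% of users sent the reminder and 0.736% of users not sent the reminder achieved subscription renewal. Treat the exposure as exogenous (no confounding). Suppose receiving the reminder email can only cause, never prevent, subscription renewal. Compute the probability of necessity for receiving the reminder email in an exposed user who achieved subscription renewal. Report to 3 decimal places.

PN ≈ 0.551

p₁ = 0.0164, p₀ = 0.00736.
Under exogeneity and monotonicity, PN = (p₁ − p₀) / p₁.
PN = (0.0164 − 0.00736) / 0.0164 = 0.00904 / 0.0164 ≈ 0.5512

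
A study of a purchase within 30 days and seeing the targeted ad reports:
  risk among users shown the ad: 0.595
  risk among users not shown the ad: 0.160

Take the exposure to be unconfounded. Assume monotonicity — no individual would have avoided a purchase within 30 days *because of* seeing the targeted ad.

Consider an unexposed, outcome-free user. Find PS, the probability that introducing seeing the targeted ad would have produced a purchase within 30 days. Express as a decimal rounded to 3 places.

Let p₁ = 0.595, p₀ = 0.16.
Under exogeneity and monotonicity, PS = (p₁ − p₀) / (1 − p₀).
PS = (0.595 − 0.16) / (1 − 0.16) = 0.435 / 0.84 ≈ 0.5179

PS ≈ 0.518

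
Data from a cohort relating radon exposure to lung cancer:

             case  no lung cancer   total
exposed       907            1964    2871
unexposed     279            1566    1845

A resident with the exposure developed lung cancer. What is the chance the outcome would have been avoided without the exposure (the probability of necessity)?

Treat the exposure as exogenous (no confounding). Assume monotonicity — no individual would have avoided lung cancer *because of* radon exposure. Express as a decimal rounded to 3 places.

PN ≈ 0.521

p₁ = P(outcome | exposed) = 907/2871 = 0.31592
p₀ = P(outcome | unexposed) = 279/1845 = 0.15122
Under exogeneity and monotonicity, PN = (p₁ − p₀)/p₁.
PN = (0.31592 − 0.15122) / 0.31592 ≈ 0.5213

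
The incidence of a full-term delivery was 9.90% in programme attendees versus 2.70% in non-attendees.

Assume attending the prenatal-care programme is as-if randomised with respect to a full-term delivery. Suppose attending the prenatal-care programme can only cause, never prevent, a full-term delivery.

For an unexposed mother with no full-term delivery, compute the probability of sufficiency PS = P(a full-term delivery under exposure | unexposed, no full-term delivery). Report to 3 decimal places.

p₁ = 0.099, p₀ = 0.027.
Under exogeneity and monotonicity, PS = (p₁ − p₀) / (1 − p₀).
PS = (0.099 − 0.027) / (1 − 0.027) = 0.072 / 0.973 ≈ 0.0740

PS ≈ 0.074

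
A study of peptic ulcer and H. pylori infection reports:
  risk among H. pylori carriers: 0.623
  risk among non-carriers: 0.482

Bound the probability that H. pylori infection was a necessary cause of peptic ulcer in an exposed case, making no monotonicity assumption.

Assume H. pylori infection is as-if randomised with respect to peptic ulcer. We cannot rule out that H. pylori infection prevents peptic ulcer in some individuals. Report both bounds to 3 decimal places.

Let p₁ = 0.623, p₀ = 0.482.
Under exogeneity alone the bounds on PN are max{0,(p₁−p₀)/p₁} ≤ PN ≤ min{1,(1−p₀)/p₁}.
  lower = (p₁ − p₀)/p₁ = 0.141 / 0.623 ≈ 0.2263
  upper = min{1, (1 − p₀)/p₁} = 0.518 / 0.623 ≈ 0.8315

0.226 ≤ PN ≤ 0.831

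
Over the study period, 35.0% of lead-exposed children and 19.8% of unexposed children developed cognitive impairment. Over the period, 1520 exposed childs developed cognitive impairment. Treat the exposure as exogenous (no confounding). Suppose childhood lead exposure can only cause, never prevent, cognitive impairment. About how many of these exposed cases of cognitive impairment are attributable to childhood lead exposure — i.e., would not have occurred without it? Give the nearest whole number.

p₁ = 0.35, p₀ = 0.198.
PN = (p₁ − p₀)/p₁ = (0.35 − 0.198) / 0.35 ≈ 0.43429.
Attributable cases ≈ PN × (exposed cases) = 0.43429 × 1520 ≈ 660.11.

about 660 cases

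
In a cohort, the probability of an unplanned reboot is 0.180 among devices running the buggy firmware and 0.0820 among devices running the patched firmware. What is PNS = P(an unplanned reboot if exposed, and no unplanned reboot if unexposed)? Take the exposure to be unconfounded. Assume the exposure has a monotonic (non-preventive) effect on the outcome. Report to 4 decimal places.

PNS ≈ 0.0980

Let p₁ = 0.18, p₀ = 0.082.
Under exogeneity and monotonicity, PNS = p₁ − p₀.
PNS = 0.18 − 0.082 = 0.098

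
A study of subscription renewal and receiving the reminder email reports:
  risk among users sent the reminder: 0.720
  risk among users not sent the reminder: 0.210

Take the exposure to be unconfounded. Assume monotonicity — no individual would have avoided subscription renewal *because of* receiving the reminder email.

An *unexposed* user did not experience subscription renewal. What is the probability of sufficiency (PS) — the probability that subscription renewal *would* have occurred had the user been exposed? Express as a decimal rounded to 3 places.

Let p₁ = 0.72, p₀ = 0.21.
Under exogeneity and monotonicity, PS = (p₁ − p₀) / (1 − p₀).
PS = (0.72 − 0.21) / (1 − 0.21) = 0.51 / 0.79 ≈ 0.6456

PS ≈ 0.646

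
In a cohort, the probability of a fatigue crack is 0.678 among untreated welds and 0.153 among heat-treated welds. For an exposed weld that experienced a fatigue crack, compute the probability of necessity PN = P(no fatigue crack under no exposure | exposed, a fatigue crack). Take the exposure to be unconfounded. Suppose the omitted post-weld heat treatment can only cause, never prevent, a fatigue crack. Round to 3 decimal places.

Let p₁ = 0.678, p₀ = 0.153.
Under exogeneity and monotonicity, PN = (p₁ − p₀) / p₁.
PN = (0.678 − 0.153) / 0.678 = 0.525 / 0.678 ≈ 0.7743

PN ≈ 0.774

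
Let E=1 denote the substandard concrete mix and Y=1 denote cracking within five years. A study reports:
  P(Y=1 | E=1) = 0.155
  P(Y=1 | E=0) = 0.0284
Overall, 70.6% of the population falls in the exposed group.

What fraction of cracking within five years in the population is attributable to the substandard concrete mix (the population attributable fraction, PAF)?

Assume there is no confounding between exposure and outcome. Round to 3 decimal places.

Let p₁ = 0.155, p₀ = 0.0284.
Overall risk P(Y=1) = π·p₁ + (1−π)·p₀ = 0.706×0.155 + 0.294×0.0284 = 0.11778.
Under exogeneity, PAF = [P(Y=1) − p₀] / P(Y=1).
PAF = (0.11778 − 0.0284) / 0.11778 ≈ 0.7589

PAF ≈ 0.759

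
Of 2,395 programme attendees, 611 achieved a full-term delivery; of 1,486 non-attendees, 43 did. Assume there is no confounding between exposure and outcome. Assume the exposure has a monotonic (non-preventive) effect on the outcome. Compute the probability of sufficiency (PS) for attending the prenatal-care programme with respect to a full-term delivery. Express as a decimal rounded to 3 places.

p₁ = P(outcome | exposed) = 611/2395 = 0.25511
p₀ = P(outcome | unexposed) = 43/1486 = 0.028937
Under exogeneity and monotonicity, PS = (p₁ − p₀) / (1 − p₀).
PS = (0.25511 − 0.028937) / (1 − 0.028937) = 0.22618 / 0.97106 ≈ 0.2329

PS ≈ 0.233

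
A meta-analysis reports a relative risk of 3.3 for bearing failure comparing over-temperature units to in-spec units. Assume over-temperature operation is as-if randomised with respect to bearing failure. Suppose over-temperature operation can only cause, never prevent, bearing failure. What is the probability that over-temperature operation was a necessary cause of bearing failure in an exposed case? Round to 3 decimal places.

PN ≈ 0.697

Under exogeneity and monotonicity, PN = (RR − 1) / RR = 1 − 1/RR.
PN = (3.3 − 1) / 3.3 = 2.3 / 3.3 ≈ 0.6970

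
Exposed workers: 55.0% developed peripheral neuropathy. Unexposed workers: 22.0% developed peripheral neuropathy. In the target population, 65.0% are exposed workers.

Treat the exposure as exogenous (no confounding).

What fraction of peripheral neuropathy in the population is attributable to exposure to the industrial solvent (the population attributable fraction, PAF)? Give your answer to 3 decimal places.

p₁ = 0.55, p₀ = 0.22.
Overall risk P(Y=1) = π·p₁ + (1−π)·p₀ = 0.65×0.55 + 0.35×0.22 = 0.4345.
Under exogeneity, PAF = [P(Y=1) − p₀] / P(Y=1).
PAF = (0.4345 − 0.22) / 0.4345 ≈ 0.4937

PAF ≈ 0.494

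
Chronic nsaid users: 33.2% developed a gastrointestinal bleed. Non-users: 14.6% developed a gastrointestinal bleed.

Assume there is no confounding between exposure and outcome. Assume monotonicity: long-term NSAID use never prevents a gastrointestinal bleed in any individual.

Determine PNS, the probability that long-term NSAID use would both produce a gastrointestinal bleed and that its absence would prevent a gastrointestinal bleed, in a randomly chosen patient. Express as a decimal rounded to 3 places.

p₁ = 0.332, p₀ = 0.146.
Under exogeneity and monotonicity, PNS = p₁ − p₀.
PNS = 0.332 − 0.146 = 0.186

PNS ≈ 0.186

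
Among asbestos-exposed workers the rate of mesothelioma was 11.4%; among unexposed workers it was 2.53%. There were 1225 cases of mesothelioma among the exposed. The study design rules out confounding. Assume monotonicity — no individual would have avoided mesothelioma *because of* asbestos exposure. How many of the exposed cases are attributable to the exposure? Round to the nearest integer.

about 953 cases

p₁ = 0.114, p₀ = 0.0253.
PN = (p₁ − p₀)/p₁ = (0.114 − 0.0253) / 0.114 ≈ 0.77807.
Attributable cases ≈ PN × (exposed cases) = 0.77807 × 1225 ≈ 953.14.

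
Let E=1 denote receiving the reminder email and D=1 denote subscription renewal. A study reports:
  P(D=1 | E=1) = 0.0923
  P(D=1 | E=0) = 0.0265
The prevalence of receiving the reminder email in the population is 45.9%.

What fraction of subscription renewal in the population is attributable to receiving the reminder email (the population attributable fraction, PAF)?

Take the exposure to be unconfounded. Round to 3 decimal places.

PAF ≈ 0.533

Let p₁ = 0.0923, p₀ = 0.0265.
Overall risk P(Y=1) = π·p₁ + (1−π)·p₀ = 0.459×0.0923 + 0.541×0.0265 = 0.056702.
Under exogeneity, PAF = [P(Y=1) − p₀] / P(Y=1).
PAF = (0.056702 − 0.0265) / 0.056702 ≈ 0.5326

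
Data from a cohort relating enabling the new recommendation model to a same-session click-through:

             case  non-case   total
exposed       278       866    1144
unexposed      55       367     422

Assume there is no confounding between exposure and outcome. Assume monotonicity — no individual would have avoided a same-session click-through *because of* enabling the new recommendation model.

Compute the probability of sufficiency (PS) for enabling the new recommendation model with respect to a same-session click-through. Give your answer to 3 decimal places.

p₁ = P(outcome | exposed) = 278/1144 = 0.24301
p₀ = P(outcome | unexposed) = 55/422 = 0.13033
Under exogeneity and monotonicity, PS = (p₁ − p₀)/(1 − p₀).
PS = (0.24301 − 0.13033) / 0.86967 ≈ 0.1296

PS ≈ 0.130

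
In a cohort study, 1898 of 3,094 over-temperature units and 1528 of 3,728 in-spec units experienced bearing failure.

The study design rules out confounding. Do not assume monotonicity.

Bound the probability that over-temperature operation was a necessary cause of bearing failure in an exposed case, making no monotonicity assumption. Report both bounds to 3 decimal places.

0.332 ≤ PN ≤ 0.962

p₁ = P(outcome | exposed) = 1898/3094 = 0.61345
p₀ = P(outcome | unexposed) = 1528/3728 = 0.40987
Under exogeneity alone the bounds on PN are max{0,(p₁−p₀)/p₁} ≤ PN ≤ min{1,(1−p₀)/p₁}.
  lower = (p₁ − p₀)/p₁ = 0.20357 / 0.61345 ≈ 0.3319
  upper = min{1, (1 − p₀)/p₁} = 0.59013 / 0.61345 ≈ 0.9620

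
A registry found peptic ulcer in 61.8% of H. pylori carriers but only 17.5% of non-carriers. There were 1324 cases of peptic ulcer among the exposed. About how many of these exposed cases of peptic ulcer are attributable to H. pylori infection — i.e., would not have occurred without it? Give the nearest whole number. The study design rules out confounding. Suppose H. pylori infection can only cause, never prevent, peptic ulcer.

p₁ = 0.618, p₀ = 0.175.
PN = (p₁ − p₀)/p₁ = (0.618 − 0.175) / 0.618 ≈ 0.71683.
Attributable cases ≈ PN × (exposed cases) = 0.71683 × 1324 ≈ 949.08.

about 949 cases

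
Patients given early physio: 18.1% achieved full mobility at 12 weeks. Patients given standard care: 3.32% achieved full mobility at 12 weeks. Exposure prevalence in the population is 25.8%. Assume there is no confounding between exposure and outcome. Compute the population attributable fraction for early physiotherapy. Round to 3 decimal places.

p₁ = 0.181, p₀ = 0.0332.
Overall risk P(Y=1) = π·p₁ + (1−π)·p₀ = 0.258×0.181 + 0.742×0.0332 = 0.071332.
Under exogeneity, PAF = [P(Y=1) − p₀] / P(Y=1).
PAF = (0.071332 − 0.0332) / 0.071332 ≈ 0.5346

PAF ≈ 0.535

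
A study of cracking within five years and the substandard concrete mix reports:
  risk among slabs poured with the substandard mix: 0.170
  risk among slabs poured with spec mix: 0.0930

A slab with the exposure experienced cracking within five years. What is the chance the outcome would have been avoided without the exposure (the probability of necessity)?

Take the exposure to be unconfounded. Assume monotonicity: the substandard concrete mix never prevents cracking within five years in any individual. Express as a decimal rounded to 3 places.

PN ≈ 0.453

Let p₁ = 0.17, p₀ = 0.093.
Under exogeneity and monotonicity, PN = (p₁ − p₀) / p₁.
PN = (0.17 − 0.093) / 0.17 = 0.077 / 0.17 ≈ 0.4529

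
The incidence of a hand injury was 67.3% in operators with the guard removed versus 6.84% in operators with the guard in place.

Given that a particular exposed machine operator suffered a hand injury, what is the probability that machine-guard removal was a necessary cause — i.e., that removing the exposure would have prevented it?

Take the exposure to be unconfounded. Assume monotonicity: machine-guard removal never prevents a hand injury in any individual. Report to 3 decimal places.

p₁ = 0.673, p₀ = 0.0684.
Under exogeneity and monotonicity, PN = (p₁ − p₀) / p₁.
PN = (0.673 − 0.0684) / 0.673 = 0.6046 / 0.673 ≈ 0.8984

PN ≈ 0.898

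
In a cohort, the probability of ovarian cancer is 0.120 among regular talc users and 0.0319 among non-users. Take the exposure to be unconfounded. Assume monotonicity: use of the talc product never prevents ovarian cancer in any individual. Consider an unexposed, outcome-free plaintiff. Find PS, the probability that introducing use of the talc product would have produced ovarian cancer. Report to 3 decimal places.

PS ≈ 0.091

Let p₁ = 0.12, p₀ = 0.0319.
Under exogeneity and monotonicity, PS = (p₁ − p₀) / (1 − p₀).
PS = (0.12 − 0.0319) / (1 − 0.0319) = 0.0881 / 0.9681 ≈ 0.0910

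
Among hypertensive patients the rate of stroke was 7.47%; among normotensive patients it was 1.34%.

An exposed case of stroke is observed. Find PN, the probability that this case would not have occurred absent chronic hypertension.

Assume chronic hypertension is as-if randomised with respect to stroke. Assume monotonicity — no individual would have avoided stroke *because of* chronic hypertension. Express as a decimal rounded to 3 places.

PN ≈ 0.821

p₁ = 0.0747, p₀ = 0.0134.
Under exogeneity and monotonicity, PN = (p₁ − p₀) / p₁.
PN = (0.0747 − 0.0134) / 0.0747 = 0.0613 / 0.0747 ≈ 0.8206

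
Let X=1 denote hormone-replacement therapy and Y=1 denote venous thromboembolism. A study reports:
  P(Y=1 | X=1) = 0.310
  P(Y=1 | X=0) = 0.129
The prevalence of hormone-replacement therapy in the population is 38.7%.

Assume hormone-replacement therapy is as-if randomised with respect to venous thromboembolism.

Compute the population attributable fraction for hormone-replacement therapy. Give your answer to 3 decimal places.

PAF ≈ 0.352

Let p₁ = 0.31, p₀ = 0.129.
Overall risk P(Y=1) = π·p₁ + (1−π)·p₀ = 0.387×0.31 + 0.613×0.129 = 0.19905.
Under exogeneity, PAF = [P(Y=1) − p₀] / P(Y=1).
PAF = (0.19905 − 0.129) / 0.19905 ≈ 0.3519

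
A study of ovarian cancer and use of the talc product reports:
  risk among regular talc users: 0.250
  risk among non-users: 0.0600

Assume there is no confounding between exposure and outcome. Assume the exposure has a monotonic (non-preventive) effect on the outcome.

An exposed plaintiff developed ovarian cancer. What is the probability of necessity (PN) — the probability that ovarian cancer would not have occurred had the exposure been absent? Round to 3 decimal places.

PN ≈ 0.760

Let p₁ = 0.25, p₀ = 0.06.
Under exogeneity and monotonicity, PN = (p₁ − p₀) / p₁.
PN = (0.25 − 0.06) / 0.25 = 0.19 / 0.25 ≈ 0.7600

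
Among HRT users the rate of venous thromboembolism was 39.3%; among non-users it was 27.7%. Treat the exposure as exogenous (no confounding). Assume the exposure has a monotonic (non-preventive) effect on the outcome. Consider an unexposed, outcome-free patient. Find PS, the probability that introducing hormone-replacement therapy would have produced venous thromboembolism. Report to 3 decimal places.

PS ≈ 0.160

p₁ = 0.393, p₀ = 0.277.
Under exogeneity and monotonicity, PS = (p₁ − p₀) / (1 − p₀).
PS = (0.393 − 0.277) / (1 − 0.277) = 0.116 / 0.723 ≈ 0.1604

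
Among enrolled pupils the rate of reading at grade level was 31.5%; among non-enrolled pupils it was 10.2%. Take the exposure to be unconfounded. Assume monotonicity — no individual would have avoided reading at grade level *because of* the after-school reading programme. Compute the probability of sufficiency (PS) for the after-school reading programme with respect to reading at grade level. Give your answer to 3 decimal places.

p₁ = 0.315, p₀ = 0.102.
Under exogeneity and monotonicity, PS = (p₁ − p₀) / (1 − p₀).
PS = (0.315 − 0.102) / (1 − 0.102) = 0.213 / 0.898 ≈ 0.2372

PS ≈ 0.237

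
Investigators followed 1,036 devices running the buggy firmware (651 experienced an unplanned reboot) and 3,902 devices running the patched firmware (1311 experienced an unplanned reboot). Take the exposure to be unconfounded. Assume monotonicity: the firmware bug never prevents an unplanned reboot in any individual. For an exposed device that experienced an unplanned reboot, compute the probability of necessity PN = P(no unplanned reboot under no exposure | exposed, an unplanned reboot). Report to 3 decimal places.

p₁ = P(outcome | exposed) = 651/1036 = 0.62838
p₀ = P(outcome | unexposed) = 1311/3902 = 0.33598
Under exogeneity and monotonicity, PN = (p₁ − p₀) / p₁.
PN = (0.62838 − 0.33598) / 0.62838 = 0.2924 / 0.62838 ≈ 0.4653

PN ≈ 0.465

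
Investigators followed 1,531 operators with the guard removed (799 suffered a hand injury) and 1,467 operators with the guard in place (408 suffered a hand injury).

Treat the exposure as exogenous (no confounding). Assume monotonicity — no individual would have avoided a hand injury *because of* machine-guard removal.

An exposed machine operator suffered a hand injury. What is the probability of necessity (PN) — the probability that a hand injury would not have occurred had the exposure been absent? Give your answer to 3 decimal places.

PN ≈ 0.467

p₁ = P(outcome | exposed) = 799/1531 = 0.52188
p₀ = P(outcome | unexposed) = 408/1467 = 0.27812
Under exogeneity and monotonicity, PN = (p₁ − p₀) / p₁.
PN = (0.52188 − 0.27812) / 0.52188 = 0.24376 / 0.52188 ≈ 0.4671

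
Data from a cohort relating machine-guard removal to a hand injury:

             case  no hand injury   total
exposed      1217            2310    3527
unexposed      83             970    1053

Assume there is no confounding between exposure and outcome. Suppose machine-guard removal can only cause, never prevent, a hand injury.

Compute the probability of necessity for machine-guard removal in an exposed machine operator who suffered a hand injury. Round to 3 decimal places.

p₁ = P(outcome | exposed) = 1217/3527 = 0.34505
p₀ = P(outcome | unexposed) = 83/1053 = 0.078822
Under exogeneity and monotonicity, PN = (p₁ − p₀)/p₁.
PN = (0.34505 − 0.078822) / 0.34505 ≈ 0.7716

PN ≈ 0.772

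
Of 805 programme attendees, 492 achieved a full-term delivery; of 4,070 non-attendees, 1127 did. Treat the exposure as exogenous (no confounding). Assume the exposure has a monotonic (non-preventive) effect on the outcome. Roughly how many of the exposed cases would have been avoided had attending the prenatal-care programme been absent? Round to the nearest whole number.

p₁ = P(outcome | exposed) = 492/805 = 0.61118
p₀ = P(outcome | unexposed) = 1127/4070 = 0.2769
PN = (p₁ − p₀)/p₁ = (0.61118 − 0.2769) / 0.61118 ≈ 0.54694.
Attributable cases ≈ PN × (exposed cases) = 0.54694 × 492 ≈ 269.09.

about 269 cases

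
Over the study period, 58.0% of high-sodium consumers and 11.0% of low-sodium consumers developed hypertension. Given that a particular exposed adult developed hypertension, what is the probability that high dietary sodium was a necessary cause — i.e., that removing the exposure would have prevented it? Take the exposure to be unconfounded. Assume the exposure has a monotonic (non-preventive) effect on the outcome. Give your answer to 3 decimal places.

p₁ = 0.58, p₀ = 0.11.
Under exogeneity and monotonicity, PN = (p₁ − p₀) / p₁.
PN = (0.58 − 0.11) / 0.58 = 0.47 / 0.58 ≈ 0.8103

PN ≈ 0.810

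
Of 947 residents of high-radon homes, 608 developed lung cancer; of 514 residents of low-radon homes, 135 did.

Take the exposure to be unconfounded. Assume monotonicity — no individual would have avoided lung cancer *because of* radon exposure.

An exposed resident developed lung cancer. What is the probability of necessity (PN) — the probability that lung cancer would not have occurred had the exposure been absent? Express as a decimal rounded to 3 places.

p₁ = P(outcome | exposed) = 608/947 = 0.64203
p₀ = P(outcome | unexposed) = 135/514 = 0.26265
Under exogeneity and monotonicity, PN = (p₁ − p₀) / p₁.
PN = (0.64203 − 0.26265) / 0.64203 = 0.37938 / 0.64203 ≈ 0.5909

PN ≈ 0.591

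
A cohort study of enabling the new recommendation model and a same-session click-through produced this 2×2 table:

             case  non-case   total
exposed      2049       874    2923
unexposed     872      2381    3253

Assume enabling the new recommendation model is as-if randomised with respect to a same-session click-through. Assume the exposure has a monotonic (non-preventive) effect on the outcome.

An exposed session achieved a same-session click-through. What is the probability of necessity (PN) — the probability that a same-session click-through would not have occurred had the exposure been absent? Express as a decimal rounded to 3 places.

p₁ = P(outcome | exposed) = 2049/2923 = 0.70099
p₀ = P(outcome | unexposed) = 872/3253 = 0.26806
Under exogeneity and monotonicity, PN = (p₁ − p₀) / p₁.
PN = (0.70099 − 0.26806) / 0.70099 = 0.43293 / 0.70099 ≈ 0.6176

PN ≈ 0.618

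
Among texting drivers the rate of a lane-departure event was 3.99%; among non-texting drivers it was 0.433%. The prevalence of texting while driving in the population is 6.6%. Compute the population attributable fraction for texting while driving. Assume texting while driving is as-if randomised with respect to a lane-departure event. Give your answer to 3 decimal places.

PAF ≈ 0.352

p₁ = 0.0399, p₀ = 0.00433.
Overall risk P(Y=1) = π·p₁ + (1−π)·p₀ = 0.066×0.0399 + 0.934×0.00433 = 0.0066776.
Under exogeneity, PAF = [P(Y=1) − p₀] / P(Y=1).
PAF = (0.0066776 − 0.00433) / 0.0066776 ≈ 0.3516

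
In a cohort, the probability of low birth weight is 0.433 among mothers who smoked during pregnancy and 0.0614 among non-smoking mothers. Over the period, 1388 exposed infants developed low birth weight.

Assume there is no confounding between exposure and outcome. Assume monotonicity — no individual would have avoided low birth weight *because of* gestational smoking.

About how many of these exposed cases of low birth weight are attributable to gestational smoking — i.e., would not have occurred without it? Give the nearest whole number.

about 1191 cases

Let p₁ = 0.433, p₀ = 0.0614.
PN = (p₁ − p₀)/p₁ = (0.433 − 0.0614) / 0.433 ≈ 0.85820.
Attributable cases ≈ PN × (exposed cases) = 0.85820 × 1388 ≈ 1191.18.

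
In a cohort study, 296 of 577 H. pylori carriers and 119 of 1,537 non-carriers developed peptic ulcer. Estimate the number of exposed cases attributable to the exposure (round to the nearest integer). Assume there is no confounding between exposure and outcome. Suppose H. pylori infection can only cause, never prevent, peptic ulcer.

about 251 cases

p₁ = P(outcome | exposed) = 296/577 = 0.513
p₀ = P(outcome | unexposed) = 119/1537 = 0.077424
PN = (p₁ − p₀)/p₁ = (0.513 − 0.077424) / 0.513 ≈ 0.84908.
Attributable cases ≈ PN × (exposed cases) = 0.84908 × 296 ≈ 251.33.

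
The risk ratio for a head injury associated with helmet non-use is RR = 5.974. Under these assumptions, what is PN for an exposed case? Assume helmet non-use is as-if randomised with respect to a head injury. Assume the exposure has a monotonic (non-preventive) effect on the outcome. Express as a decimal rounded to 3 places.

PN ≈ 0.833

Under exogeneity and monotonicity, PN = (RR − 1) / RR = 1 − 1/RR.
PN = (5.974 − 1) / 5.974 = 4.974 / 5.974 ≈ 0.8326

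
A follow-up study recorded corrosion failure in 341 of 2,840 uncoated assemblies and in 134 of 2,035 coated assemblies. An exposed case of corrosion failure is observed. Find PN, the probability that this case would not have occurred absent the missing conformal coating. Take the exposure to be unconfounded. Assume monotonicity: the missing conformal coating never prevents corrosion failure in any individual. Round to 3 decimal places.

PN ≈ 0.452

p₁ = P(outcome | exposed) = 341/2840 = 0.12007
p₀ = P(outcome | unexposed) = 134/2035 = 0.065848
Under exogeneity and monotonicity, PN = (p₁ − p₀) / p₁.
PN = (0.12007 − 0.065848) / 0.12007 = 0.054223 / 0.12007 ≈ 0.4516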